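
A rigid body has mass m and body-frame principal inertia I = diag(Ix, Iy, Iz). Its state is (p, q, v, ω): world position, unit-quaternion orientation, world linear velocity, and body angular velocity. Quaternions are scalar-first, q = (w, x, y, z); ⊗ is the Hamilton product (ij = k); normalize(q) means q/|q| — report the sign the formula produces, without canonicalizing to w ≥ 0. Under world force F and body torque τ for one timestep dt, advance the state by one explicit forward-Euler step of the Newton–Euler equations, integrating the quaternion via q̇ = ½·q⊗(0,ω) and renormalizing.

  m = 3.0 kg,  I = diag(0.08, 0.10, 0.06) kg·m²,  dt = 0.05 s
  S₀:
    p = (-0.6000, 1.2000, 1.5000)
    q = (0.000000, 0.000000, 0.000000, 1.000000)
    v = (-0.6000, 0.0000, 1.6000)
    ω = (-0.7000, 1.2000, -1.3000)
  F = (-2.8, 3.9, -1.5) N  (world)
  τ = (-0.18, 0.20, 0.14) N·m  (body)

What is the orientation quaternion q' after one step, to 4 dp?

q' = (0.0325, -0.0300, -0.0175, 0.9989)

2q̇ = q⊗(0,ω) = (1.3000000, -1.2000000, -0.7000000, 0.0000000)
q' = normalize(q + ½dt·q⊗(0,ω)) = (0.0325, -0.0300, -0.0175, 0.9989)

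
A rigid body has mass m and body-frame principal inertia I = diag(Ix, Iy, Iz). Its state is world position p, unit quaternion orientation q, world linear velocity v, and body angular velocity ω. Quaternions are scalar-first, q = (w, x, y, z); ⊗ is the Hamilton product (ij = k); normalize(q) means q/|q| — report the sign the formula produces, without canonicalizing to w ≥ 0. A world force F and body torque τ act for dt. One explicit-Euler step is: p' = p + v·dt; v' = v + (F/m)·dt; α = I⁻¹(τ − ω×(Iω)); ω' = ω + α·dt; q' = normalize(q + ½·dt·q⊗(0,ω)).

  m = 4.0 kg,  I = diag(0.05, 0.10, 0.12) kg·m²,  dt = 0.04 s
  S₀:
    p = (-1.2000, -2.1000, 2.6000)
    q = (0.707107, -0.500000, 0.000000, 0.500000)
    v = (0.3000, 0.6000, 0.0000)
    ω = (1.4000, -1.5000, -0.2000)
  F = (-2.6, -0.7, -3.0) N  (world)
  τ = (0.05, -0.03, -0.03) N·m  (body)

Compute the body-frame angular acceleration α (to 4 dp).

α = (0.8800, -0.4960, 0.6250)

ω×(Iω) gyroscopic = (0.0060, 0.0196, -0.1050)
(τ − ω×Iω)/I = (0.8800, -0.4960, 0.6250)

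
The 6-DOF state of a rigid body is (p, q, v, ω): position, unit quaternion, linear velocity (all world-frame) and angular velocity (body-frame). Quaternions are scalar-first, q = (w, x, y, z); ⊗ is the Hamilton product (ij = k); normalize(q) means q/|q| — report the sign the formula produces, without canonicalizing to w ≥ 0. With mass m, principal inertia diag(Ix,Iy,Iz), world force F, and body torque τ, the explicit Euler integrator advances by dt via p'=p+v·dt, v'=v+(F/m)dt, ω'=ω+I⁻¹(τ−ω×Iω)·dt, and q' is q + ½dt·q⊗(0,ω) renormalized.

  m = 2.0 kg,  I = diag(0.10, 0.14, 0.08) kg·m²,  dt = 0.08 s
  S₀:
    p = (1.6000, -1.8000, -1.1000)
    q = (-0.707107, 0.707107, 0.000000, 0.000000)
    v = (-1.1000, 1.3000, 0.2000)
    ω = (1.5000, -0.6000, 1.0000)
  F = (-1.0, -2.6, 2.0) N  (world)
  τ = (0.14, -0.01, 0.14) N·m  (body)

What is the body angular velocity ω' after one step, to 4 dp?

ω' = (1.5832, -0.6229, 1.1760)

precession coupling ω×(Iω) = (0.0360, 0.0300, -0.0360)
α = I⁻¹(τ − ω×Iω) = (1.0400, -0.2857, 2.2000)
ω' = ω + α·dt = (1.5832, -0.6229, 1.1760)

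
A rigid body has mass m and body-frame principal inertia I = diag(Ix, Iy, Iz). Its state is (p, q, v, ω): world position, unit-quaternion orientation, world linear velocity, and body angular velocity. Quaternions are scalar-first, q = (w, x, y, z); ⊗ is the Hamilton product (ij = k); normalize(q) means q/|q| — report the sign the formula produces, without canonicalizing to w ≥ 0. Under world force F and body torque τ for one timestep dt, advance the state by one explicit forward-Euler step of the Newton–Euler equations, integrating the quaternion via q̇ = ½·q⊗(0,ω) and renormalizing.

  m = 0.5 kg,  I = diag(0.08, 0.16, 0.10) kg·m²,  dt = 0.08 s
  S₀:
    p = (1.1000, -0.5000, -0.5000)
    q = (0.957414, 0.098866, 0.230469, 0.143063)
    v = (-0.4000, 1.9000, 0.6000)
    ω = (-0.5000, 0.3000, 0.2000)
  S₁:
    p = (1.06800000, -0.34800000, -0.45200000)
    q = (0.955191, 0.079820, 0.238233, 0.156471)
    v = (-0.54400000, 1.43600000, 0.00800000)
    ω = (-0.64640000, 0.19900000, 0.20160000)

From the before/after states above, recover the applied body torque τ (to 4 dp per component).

τ = (-0.1500, -0.2000, -0.0100)

rate change Δω = (-0.14640000, -0.10100000, 0.00160000)
τ = I·(Δω/dt) + ω₀×(Iω₀) = (-0.1500, -0.2000, -0.0100)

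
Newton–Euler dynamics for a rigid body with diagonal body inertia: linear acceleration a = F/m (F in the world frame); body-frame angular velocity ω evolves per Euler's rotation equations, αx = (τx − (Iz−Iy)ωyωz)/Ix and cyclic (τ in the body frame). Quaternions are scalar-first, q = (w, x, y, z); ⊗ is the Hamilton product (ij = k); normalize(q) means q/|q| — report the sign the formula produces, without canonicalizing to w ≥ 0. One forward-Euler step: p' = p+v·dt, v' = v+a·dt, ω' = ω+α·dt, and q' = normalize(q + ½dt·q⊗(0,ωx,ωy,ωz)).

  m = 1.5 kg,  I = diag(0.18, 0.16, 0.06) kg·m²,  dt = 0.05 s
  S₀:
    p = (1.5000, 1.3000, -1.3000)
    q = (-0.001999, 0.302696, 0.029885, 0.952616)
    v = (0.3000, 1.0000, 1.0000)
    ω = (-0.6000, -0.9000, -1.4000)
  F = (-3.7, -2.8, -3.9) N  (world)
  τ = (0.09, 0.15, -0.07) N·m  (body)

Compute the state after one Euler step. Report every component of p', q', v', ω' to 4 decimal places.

(τ − ω×Iω)/I = (1.2000, 0.3075, -0.9867)
ω' = ω + α·dt = (-0.5400, -0.8846, -1.4493)
q⊗(0,ω) = (1.5421765, 0.8167148, -0.1459961, -0.2516968)
q + ½dt·q⊗(0,ω), renormalized = (0.0365, 0.3228, 0.0262, 0.9454)
new position p' = (1.5150, 1.3500, -1.2500)
v + (F/m)dt = (0.1767, 0.9067, 0.8700)

p' = (1.5150, 1.3500, -1.2500)
q' = (0.0365, 0.3228, 0.0262, 0.9454)
v' = (0.1767, 0.9067, 0.8700)
ω' = (-0.5400, -0.8846, -1.4493)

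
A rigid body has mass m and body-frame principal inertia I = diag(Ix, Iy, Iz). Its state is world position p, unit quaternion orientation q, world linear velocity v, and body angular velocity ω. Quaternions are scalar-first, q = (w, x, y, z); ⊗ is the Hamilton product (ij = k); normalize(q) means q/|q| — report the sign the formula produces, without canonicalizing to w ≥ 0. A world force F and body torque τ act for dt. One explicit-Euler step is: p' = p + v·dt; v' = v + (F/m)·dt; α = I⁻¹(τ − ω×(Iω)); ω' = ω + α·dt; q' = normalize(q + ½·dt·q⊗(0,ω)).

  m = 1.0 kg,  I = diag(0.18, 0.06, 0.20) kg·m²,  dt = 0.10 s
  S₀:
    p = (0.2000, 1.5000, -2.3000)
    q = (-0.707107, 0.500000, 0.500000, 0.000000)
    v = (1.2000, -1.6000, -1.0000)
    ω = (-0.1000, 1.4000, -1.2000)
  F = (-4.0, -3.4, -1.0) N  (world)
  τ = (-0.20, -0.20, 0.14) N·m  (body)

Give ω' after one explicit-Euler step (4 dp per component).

precession coupling ω×(Iω) = (-0.2352, -0.0024, 0.0168)
angular accel α = (0.1956, -3.2933, 0.6160)
ω' = ω + α·dt = (-0.0804, 1.0707, -1.1384)

ω' = (-0.0804, 1.0707, -1.1384)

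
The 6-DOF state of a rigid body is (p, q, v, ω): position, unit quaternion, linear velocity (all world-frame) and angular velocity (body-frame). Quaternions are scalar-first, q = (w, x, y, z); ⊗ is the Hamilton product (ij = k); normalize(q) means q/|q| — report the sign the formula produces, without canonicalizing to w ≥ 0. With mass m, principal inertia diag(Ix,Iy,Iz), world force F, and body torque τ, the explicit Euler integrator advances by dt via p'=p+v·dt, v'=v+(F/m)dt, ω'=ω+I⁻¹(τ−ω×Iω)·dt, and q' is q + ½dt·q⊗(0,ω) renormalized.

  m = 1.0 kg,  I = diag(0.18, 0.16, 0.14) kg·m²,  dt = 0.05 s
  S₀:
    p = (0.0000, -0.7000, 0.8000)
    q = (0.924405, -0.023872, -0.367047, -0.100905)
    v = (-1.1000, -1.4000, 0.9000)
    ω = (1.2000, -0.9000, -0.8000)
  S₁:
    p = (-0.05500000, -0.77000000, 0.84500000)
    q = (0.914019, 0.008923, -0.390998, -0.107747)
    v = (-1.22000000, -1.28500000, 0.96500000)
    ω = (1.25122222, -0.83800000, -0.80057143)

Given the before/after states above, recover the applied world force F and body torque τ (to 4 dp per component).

F = (-2.4000, 2.3000, 1.3000)
τ = (0.1700, 0.1600, 0.0200)

rate change Δω = (0.05122222, 0.06200000, -0.00057143)
ω₀×(Iω₀) = (-0.0144, -0.0384, 0.0216)
applied torque τ = (0.1700, 0.1600, 0.0200)
velocity change Δv = (-0.12000000, 0.11500000, 0.06500000)
m·(v₁−v₀)/dt = (-2.4000, 2.3000, 1.3000)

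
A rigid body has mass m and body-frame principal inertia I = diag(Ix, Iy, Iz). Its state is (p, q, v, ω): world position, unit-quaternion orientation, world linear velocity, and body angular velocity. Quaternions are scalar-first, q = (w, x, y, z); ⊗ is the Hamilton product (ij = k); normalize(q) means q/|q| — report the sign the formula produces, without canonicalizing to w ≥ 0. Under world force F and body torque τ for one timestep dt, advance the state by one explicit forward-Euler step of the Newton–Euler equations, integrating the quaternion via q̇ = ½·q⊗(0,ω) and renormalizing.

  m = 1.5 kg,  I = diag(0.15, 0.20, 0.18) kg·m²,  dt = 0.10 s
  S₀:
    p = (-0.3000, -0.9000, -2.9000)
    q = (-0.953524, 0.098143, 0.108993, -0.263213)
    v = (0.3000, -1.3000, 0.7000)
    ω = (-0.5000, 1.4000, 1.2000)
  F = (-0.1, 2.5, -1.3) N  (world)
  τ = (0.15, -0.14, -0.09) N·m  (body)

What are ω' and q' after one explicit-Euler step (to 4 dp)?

precession coupling ω×(Iω) = (-0.0336, 0.0180, -0.0350)
(τ − ω×Iω)/I = (1.2240, -0.7900, -0.3056)
new body rate ω' = (-0.3776, 1.3210, 1.1694)
2q̇ = q⊗(0,ω) = (0.2123369, 0.9760518, -1.3210987, -0.9523321)
q' = normalize(q + ½dt·q⊗(0,ω)) = (-0.9386, 0.1463, 0.0427, -0.3094)

ω' = (-0.3776, 1.3210, 1.1694)
q' = (-0.9386, 0.1463, 0.0427, -0.3094)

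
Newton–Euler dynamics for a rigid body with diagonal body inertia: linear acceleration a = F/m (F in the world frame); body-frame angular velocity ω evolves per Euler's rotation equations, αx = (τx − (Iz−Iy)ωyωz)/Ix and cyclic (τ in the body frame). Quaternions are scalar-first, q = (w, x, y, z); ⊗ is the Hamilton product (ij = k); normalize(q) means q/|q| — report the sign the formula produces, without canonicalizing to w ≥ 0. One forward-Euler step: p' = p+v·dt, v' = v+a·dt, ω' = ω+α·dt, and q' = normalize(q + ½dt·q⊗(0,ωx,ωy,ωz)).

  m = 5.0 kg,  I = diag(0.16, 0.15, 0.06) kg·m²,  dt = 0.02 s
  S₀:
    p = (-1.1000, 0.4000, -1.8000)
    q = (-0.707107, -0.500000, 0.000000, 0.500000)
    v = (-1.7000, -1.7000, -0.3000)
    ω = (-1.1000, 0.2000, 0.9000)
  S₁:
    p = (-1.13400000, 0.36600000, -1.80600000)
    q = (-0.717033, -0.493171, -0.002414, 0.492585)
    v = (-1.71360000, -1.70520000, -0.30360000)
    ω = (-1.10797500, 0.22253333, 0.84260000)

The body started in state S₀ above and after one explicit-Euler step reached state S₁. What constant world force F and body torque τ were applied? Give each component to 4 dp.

ω₁ − ω₀ = (-0.00797500, 0.02253333, -0.05740000)
gyro term ω₀×Iω₀ = (-0.0162, -0.0990, 0.0022)
τ = I·(Δω/dt) + ω₀×(Iω₀) = (-0.0800, 0.0700, -0.1700)
Δv = v₁−v₀ = (-0.01360000, -0.00520000, -0.00360000)
m·(v₁−v₀)/dt = (-3.4000, -1.3000, -0.9000)

F = (-3.4000, -1.3000, -0.9000)
τ = (-0.0800, 0.0700, -0.1700)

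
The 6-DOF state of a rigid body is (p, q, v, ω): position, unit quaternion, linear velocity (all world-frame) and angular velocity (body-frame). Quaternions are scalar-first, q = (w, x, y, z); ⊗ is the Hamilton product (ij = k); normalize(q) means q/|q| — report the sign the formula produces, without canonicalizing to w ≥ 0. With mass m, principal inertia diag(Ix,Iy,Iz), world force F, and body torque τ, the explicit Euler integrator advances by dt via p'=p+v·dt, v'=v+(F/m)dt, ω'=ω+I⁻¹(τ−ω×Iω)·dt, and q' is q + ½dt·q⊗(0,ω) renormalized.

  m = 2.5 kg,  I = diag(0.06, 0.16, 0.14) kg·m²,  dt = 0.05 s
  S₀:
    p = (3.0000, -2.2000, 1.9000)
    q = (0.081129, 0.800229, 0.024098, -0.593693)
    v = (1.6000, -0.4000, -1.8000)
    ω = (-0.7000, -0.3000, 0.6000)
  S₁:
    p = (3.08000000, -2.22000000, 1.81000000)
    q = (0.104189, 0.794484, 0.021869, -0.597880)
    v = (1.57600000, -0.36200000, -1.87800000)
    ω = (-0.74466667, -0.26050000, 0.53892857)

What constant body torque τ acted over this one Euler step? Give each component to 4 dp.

τ = (-0.0500, 0.1600, -0.1500)

rate change Δω = (-0.04466667, 0.03950000, -0.06107143)
I·α + gyro = (-0.0500, 0.1600, -0.1500)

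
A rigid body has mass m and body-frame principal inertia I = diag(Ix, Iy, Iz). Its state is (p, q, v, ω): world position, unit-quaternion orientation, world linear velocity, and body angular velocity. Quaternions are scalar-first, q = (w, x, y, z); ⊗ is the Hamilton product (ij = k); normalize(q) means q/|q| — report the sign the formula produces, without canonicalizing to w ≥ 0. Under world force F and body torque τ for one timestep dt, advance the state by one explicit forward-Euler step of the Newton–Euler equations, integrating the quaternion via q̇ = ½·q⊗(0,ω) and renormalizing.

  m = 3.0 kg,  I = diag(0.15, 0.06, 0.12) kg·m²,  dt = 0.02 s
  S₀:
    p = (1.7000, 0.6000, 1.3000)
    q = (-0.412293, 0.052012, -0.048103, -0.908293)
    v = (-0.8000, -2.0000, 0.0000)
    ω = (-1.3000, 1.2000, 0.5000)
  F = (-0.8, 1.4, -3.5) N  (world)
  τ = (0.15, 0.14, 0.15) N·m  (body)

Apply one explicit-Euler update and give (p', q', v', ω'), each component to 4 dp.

p' = (1.6840, 0.5600, 1.3000)
q' = (-0.4064, 0.0680, -0.0415, -0.9102)
v' = (-0.8053, -1.9907, -0.0233)
ω' = (-1.2848, 1.2532, 0.5016)

α = I⁻¹(τ − ω×Iω) = (0.7600, 2.6583, 0.0800)
new body rate ω' = (-1.2848, 1.2532, 0.5016)
Hamilton product q⊗(0,ω) = (0.5794857, 1.6018810, 0.6600233, -0.2062660)
q + ½dt·q⊗(0,ω), renormalized = (-0.4064, 0.0680, -0.0415, -0.9102)
linear accel F/m = (-0.2667, 0.4667, -1.1667)
p + v·dt = (1.6840, 0.5600, 1.3000)
new velocity v' = (-0.8053, -1.9907, -0.0233)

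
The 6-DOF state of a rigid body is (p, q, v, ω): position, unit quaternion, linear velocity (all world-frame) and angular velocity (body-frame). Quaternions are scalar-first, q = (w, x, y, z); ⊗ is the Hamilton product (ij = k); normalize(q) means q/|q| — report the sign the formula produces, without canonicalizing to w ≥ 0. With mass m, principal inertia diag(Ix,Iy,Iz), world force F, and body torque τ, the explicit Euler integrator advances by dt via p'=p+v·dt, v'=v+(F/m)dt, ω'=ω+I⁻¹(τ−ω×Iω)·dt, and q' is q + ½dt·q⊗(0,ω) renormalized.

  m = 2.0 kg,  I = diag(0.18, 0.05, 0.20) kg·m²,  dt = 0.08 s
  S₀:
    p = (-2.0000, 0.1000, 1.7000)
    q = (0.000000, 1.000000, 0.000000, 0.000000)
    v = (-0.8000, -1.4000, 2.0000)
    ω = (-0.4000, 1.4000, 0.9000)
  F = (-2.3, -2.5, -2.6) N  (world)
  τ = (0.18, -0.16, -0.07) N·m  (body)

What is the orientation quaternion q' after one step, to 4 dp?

q' = (0.0160, 0.9977, -0.0359, 0.0559)

q⊗(0,ω) = (0.4000000, 0.0000000, -0.9000000, 1.4000000)
q + ½dt·q⊗(0,ω), renormalized = (0.0160, 0.9977, -0.0359, 0.0559)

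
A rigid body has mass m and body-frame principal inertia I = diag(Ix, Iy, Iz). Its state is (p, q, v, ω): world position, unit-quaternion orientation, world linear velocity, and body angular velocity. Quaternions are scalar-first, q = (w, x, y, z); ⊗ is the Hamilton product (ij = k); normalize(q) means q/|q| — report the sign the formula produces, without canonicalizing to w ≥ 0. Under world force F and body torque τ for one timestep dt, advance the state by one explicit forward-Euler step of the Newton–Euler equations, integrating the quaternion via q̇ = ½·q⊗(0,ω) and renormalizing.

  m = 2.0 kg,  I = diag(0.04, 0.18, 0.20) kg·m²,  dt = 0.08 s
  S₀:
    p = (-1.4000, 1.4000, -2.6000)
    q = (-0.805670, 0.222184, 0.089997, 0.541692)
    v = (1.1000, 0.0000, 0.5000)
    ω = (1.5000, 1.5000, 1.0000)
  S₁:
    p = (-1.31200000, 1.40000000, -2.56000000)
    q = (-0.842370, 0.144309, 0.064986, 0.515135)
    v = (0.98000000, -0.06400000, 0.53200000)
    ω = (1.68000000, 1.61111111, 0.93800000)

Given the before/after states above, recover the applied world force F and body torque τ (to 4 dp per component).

F = (-3.0000, -1.6000, 0.8000)
τ = (0.1200, 0.0100, 0.1600)

rate change Δω = (0.18000000, 0.11111111, -0.06200000)
applied torque τ = (0.1200, 0.0100, 0.1600)
Δv = v₁−v₀ = (-0.12000000, -0.06400000, 0.03200000)
F = m·Δv/dt = (-3.0000, -1.6000, 0.8000)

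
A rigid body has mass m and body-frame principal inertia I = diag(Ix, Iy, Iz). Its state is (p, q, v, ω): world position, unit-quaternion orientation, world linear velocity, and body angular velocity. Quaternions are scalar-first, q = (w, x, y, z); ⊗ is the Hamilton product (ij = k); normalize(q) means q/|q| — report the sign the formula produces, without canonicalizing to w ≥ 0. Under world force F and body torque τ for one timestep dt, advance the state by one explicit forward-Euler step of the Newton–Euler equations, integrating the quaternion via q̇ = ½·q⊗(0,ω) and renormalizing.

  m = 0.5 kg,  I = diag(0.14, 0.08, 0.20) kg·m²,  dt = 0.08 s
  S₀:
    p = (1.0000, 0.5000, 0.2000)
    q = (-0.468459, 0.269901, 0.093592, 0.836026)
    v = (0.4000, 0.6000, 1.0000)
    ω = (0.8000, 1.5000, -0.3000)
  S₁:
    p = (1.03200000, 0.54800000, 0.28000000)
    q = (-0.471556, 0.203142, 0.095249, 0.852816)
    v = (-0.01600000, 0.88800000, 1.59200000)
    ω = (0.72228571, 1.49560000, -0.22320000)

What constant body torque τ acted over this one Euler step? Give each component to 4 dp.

τ = (-0.1900, 0.0100, 0.1200)

Δω = ω₁−ω₀ = (-0.07771429, -0.00440000, 0.07680000)
gyro term ω₀×Iω₀ = (-0.0540, 0.0144, -0.0720)
applied torque τ = (-0.1900, 0.0100, 0.1200)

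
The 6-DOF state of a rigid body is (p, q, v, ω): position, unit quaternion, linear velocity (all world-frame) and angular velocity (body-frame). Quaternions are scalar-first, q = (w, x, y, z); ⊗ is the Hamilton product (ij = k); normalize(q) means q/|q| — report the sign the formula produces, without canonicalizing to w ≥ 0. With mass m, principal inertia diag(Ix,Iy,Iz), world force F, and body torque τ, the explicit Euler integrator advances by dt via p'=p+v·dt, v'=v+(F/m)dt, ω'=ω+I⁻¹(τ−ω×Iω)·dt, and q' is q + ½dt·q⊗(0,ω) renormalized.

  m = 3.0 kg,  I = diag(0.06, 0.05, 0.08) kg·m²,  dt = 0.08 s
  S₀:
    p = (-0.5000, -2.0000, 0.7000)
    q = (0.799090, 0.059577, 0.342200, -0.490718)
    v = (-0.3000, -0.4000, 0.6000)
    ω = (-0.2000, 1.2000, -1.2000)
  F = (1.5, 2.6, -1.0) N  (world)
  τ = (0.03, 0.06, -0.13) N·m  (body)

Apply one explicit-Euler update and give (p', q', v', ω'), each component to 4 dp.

ω×(Iω) gyroscopic = (-0.0432, -0.0048, 0.0024)
angular accel α = (1.2200, 1.2960, -1.6550)
ω + α·dt = (-0.1024, 1.3037, -1.3324)
Hamilton product q⊗(0,ω) = (-0.9875862, 0.0184036, 1.1285440, -0.8189756)
updated quaternion q' = (0.7578, 0.0602, 0.3864, -0.5223)
new position p' = (-0.5240, -2.0320, 0.7480)
v' = v + a·dt = (-0.2600, -0.3307, 0.5733)

p' = (-0.5240, -2.0320, 0.7480)
q' = (0.7578, 0.0602, 0.3864, -0.5223)
v' = (-0.2600, -0.3307, 0.5733)
ω' = (-0.1024, 1.3037, -1.3324)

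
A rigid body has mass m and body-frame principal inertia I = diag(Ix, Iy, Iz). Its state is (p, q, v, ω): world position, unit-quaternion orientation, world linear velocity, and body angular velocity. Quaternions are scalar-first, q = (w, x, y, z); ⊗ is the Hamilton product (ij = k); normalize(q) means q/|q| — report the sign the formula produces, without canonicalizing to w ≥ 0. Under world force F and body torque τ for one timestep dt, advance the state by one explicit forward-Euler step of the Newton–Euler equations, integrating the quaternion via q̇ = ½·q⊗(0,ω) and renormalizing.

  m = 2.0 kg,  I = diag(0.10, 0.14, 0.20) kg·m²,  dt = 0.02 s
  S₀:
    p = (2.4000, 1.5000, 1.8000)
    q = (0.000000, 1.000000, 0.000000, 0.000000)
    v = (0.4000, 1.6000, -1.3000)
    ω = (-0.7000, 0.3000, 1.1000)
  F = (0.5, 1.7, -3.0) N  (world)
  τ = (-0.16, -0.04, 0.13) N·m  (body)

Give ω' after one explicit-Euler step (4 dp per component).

ω' = (-0.7360, 0.2833, 1.1138)

precession coupling ω×(Iω) = (0.0198, 0.0770, -0.0084)
α = I⁻¹(τ − ω×Iω) = (-1.7980, -0.8357, 0.6920)
ω' = ω + α·dt = (-0.7360, 0.2833, 1.1138)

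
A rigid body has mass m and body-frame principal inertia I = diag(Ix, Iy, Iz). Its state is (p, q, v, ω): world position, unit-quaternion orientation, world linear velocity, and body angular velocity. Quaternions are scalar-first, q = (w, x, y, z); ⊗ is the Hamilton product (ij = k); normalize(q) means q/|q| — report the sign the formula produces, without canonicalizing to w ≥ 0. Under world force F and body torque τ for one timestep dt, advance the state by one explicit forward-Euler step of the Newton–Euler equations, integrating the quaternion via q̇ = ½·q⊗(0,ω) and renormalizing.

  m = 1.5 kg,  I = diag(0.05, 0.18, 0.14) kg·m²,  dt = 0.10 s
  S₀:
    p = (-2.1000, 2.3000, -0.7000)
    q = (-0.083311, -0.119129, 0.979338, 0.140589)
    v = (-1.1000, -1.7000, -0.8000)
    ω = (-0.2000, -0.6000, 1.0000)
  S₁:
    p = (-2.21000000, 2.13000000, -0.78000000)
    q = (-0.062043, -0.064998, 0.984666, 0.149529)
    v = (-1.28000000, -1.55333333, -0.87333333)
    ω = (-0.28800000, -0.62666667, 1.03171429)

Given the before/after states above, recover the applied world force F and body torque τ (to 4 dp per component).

rate change Δω = (-0.08800000, -0.02666667, 0.03171429)
precession coupling = (0.0240, 0.0180, 0.0156)
τ = I·(Δω/dt) + ω₀×(Iω₀) = (-0.0200, -0.0300, 0.0600)
Δv = v₁−v₀ = (-0.18000000, 0.14666667, -0.07333333)
m·(v₁−v₀)/dt = (-2.7000, 2.2000, -1.1000)

F = (-2.7000, 2.2000, -1.1000)
τ = (-0.0200, -0.0300, 0.0600)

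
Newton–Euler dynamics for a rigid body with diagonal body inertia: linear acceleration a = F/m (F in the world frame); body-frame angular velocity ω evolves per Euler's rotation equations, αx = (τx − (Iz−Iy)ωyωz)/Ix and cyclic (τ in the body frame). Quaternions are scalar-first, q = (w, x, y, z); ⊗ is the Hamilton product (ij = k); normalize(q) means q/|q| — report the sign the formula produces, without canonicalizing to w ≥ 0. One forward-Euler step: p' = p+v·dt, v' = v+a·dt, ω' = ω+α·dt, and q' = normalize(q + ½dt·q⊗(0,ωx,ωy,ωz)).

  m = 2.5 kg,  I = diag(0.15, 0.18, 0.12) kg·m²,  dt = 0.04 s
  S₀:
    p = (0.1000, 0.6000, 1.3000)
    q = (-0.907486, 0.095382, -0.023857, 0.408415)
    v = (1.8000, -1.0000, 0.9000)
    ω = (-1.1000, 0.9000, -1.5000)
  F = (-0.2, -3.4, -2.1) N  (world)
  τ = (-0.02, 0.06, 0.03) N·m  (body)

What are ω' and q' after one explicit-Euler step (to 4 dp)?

angular accel α = (-0.6733, 0.0583, 0.4975)
ω' = ω + α·dt = (-1.1269, 0.9023, -1.4801)
Hamilton product q⊗(0,ω) = (0.7390140, 0.6664466, -1.1229209, 1.4208301)
q' = normalize(q + ½dt·q⊗(0,ω)) = (-0.8919, 0.1086, -0.0463, 0.4365)

ω' = (-1.1269, 0.9023, -1.4801)
q' = (-0.8919, 0.1086, -0.0463, 0.4365)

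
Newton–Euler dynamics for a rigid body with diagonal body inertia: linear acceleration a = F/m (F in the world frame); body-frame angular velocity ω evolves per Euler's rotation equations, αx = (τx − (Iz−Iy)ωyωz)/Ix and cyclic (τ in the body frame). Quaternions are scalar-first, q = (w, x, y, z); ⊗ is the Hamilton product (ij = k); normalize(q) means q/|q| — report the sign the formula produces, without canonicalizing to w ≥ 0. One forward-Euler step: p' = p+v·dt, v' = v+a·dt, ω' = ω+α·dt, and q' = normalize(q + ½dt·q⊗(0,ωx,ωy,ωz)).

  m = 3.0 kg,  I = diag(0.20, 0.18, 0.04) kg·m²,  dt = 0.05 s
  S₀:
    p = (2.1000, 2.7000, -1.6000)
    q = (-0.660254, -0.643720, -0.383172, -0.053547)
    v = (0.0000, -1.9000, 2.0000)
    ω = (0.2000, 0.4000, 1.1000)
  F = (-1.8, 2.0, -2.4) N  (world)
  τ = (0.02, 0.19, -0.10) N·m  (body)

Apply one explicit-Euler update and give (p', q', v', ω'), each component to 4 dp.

p' = p + v·dt = (2.1000, 2.6050, -1.5000)
new velocity v' = (-0.0300, -1.8667, 1.9600)
gyro term ω×Iω = (-0.0616, 0.0352, -0.0016)
(τ − ω×Iω)/I = (0.4080, 0.8600, -2.4600)
new body rate ω' = (0.2204, 0.4430, 0.9770)
2q̇ = q⊗(0,ω) = (0.3409145, -0.5321212, 0.4332810, -0.9071330)
updated quaternion q' = (-0.6514, -0.6567, -0.3722, -0.0762)

p' = (2.1000, 2.6050, -1.5000)
q' = (-0.6514, -0.6567, -0.3722, -0.0762)
v' = (-0.0300, -1.8667, 1.9600)
ω' = (0.2204, 0.4430, 0.9770)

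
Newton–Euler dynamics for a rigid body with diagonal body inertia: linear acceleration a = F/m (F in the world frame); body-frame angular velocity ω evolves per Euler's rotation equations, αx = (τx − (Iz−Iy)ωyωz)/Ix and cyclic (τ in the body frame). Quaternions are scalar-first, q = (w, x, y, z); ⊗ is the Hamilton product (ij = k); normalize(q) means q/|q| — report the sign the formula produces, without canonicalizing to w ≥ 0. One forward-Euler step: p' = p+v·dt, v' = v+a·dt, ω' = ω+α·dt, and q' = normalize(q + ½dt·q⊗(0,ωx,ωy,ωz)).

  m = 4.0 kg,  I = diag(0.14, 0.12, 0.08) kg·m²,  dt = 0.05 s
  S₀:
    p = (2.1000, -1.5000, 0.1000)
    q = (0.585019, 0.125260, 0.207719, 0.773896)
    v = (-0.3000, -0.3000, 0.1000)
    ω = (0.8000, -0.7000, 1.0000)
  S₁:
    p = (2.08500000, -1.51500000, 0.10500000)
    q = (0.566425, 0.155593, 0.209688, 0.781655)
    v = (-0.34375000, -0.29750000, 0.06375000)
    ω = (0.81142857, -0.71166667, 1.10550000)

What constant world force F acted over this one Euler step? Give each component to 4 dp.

F = (-3.5000, 0.2000, -2.9000)

Δv = v₁−v₀ = (-0.04375000, 0.00250000, -0.03625000)
F = m·Δv/dt = (-3.5000, 0.2000, -2.9000)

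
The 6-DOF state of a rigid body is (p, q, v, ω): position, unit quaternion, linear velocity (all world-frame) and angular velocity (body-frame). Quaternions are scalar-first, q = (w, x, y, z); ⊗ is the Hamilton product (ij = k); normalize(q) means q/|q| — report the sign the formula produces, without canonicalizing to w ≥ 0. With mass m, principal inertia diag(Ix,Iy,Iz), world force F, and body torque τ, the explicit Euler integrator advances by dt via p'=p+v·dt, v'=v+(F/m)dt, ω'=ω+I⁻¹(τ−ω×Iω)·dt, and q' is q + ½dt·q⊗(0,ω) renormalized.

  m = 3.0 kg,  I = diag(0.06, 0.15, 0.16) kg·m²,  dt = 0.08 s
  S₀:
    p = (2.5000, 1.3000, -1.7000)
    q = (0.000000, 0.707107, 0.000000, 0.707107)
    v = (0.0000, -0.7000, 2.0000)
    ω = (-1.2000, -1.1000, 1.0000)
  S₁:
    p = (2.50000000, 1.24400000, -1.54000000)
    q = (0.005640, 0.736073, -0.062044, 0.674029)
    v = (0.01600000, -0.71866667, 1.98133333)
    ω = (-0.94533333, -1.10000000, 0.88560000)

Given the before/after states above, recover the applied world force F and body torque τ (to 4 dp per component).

F = (0.6000, -0.7000, -0.7000)
τ = (0.1800, 0.1200, -0.1100)

Δv = v₁−v₀ = (0.01600000, -0.01866667, -0.01866667)
F = m·Δv/dt = (0.6000, -0.7000, -0.7000)
rate change Δω = (0.25466667, 0.00000000, -0.11440000)
I·α + gyro = (0.1800, 0.1200, -0.1100)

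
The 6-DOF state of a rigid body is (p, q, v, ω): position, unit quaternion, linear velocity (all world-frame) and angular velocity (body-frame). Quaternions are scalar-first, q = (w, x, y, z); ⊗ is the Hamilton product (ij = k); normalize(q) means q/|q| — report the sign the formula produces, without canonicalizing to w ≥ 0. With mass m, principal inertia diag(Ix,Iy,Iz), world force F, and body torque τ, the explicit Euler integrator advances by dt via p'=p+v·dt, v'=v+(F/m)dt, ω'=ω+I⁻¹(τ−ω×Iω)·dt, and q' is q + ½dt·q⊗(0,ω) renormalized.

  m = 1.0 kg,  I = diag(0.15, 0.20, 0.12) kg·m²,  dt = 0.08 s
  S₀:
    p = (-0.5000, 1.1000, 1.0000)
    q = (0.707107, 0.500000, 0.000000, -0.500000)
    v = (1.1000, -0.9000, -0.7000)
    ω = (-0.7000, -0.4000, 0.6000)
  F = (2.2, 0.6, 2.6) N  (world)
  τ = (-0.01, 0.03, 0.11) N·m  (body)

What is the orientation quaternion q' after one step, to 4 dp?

Hamilton product q⊗(0,ω) = (0.6500000, -0.6949749, -0.2328428, 0.2242642)
updated quaternion q' = (0.7325, 0.4718, -0.0093, -0.4906)

q' = (0.7325, 0.4718, -0.0093, -0.4906)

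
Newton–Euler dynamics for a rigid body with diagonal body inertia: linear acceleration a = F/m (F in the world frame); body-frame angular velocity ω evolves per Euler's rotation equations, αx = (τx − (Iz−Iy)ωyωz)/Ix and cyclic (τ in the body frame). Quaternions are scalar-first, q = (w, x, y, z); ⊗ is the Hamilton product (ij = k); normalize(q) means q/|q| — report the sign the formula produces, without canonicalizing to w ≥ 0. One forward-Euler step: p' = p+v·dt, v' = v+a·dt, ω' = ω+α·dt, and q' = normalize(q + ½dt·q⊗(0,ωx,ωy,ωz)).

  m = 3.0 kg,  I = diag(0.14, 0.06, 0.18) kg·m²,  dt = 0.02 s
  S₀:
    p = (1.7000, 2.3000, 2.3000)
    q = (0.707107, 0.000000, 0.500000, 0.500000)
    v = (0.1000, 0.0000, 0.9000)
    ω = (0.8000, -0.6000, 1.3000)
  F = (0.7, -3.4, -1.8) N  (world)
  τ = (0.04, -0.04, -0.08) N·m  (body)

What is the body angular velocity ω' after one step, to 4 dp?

precession coupling ω×(Iω) = (-0.0936, -0.0416, 0.0384)
α = I⁻¹(τ − ω×Iω) = (0.9543, 0.0267, -0.6578)
ω' = ω + α·dt = (0.8191, -0.5995, 1.2868)

ω' = (0.8191, -0.5995, 1.2868)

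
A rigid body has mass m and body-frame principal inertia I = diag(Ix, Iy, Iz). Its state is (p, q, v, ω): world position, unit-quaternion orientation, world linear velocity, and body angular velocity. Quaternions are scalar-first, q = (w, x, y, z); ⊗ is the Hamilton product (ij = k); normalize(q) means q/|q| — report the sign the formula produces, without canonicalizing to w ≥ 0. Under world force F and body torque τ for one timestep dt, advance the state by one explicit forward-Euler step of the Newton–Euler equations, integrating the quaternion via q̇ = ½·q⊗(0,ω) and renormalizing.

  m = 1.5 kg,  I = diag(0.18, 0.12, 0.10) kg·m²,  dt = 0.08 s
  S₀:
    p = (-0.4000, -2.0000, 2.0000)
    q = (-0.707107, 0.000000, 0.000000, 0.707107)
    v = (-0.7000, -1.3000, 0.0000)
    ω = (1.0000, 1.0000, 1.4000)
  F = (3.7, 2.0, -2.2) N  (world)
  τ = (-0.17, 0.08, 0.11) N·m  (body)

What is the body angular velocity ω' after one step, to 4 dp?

ω×(Iω) gyroscopic = (-0.0280, 0.1120, -0.0600)
α = I⁻¹(τ − ω×Iω) = (-0.7889, -0.2667, 1.7000)
new body rate ω' = (0.9369, 0.9787, 1.5360)

ω' = (0.9369, 0.9787, 1.5360)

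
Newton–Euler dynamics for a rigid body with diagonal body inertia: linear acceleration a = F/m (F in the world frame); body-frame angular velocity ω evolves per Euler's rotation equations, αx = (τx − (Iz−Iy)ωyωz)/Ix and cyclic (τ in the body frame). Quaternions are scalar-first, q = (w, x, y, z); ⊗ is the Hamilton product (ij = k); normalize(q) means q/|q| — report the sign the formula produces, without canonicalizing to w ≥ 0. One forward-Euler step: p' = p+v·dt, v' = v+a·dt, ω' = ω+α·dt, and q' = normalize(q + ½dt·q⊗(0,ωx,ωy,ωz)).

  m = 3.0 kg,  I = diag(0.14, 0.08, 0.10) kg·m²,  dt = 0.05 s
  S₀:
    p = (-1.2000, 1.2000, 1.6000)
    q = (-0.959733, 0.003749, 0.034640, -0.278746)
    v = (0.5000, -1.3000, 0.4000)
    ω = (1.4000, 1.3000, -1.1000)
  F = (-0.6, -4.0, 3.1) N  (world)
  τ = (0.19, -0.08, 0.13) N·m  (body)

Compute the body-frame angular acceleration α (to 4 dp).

gyro term ω×Iω = (-0.0286, -0.0616, -0.1092)
(τ − ω×Iω)/I = (1.5614, -0.2300, 2.3920)

α = (1.5614, -0.2300, 2.3920)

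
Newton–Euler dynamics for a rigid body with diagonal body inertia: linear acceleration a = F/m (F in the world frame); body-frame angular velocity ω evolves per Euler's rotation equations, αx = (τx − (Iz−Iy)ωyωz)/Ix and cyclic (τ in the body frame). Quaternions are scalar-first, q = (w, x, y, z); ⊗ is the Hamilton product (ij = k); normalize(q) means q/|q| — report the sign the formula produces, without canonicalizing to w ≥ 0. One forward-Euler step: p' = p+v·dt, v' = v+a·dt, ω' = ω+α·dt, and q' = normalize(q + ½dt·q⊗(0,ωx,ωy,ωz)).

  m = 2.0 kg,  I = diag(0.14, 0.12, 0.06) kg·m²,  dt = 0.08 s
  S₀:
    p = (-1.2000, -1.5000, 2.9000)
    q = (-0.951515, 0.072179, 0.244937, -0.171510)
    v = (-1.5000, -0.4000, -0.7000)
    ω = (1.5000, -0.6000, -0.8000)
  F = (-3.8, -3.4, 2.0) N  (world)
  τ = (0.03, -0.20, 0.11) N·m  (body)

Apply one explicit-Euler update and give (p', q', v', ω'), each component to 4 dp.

linear accel F/m = (-1.9000, -1.7000, 1.0000)
new position p' = (-1.3200, -1.5320, 2.8440)
new velocity v' = (-1.6520, -0.5360, -0.6200)
precession coupling ω×(Iω) = (-0.0288, -0.0960, 0.0180)
angular accel α = (0.4200, -0.8667, 1.5333)
ω' = ω + α·dt = (1.5336, -0.6693, -0.6773)
q⊗(0,ω) = (-0.0985143, -1.7261281, 0.3713872, 0.3504991)
updated quaternion q' = (-0.9530, 0.0031, 0.2591, -0.1571)

p' = (-1.3200, -1.5320, 2.8440)
q' = (-0.9530, 0.0031, 0.2591, -0.1571)
v' = (-1.6520, -0.5360, -0.6200)
ω' = (1.5336, -0.6693, -0.6773)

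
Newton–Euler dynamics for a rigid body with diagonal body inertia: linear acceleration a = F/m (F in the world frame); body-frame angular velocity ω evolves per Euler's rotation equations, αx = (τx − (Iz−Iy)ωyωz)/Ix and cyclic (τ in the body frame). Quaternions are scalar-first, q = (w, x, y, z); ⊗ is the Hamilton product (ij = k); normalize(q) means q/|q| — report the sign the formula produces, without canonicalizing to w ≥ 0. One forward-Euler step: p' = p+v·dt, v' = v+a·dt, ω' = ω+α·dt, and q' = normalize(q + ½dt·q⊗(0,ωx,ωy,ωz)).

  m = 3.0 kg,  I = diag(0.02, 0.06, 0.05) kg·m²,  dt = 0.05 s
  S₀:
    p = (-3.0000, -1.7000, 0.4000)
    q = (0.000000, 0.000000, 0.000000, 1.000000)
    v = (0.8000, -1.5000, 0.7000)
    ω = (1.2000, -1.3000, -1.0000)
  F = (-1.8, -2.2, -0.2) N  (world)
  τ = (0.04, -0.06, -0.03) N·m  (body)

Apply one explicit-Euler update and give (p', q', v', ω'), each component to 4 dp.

linear accel F/m = (-0.6000, -0.7333, -0.0667)
new position p' = (-2.9600, -1.7750, 0.4350)
new velocity v' = (0.7700, -1.5367, 0.6967)
precession coupling ω×(Iω) = (-0.0130, 0.0360, -0.0624)
(τ − ω×Iω)/I = (2.6500, -1.6000, 0.6480)
new body rate ω' = (1.3325, -1.3800, -0.9676)
2q̇ = q⊗(0,ω) = (1.0000000, 1.3000000, 1.2000000, 0.0000000)
q' = normalize(q + ½dt·q⊗(0,ω)) = (0.0250, 0.0325, 0.0300, 0.9987)

p' = (-2.9600, -1.7750, 0.4350)
q' = (0.0250, 0.0325, 0.0300, 0.9987)
v' = (0.7700, -1.5367, 0.6967)
ω' = (1.3325, -1.3800, -0.9676)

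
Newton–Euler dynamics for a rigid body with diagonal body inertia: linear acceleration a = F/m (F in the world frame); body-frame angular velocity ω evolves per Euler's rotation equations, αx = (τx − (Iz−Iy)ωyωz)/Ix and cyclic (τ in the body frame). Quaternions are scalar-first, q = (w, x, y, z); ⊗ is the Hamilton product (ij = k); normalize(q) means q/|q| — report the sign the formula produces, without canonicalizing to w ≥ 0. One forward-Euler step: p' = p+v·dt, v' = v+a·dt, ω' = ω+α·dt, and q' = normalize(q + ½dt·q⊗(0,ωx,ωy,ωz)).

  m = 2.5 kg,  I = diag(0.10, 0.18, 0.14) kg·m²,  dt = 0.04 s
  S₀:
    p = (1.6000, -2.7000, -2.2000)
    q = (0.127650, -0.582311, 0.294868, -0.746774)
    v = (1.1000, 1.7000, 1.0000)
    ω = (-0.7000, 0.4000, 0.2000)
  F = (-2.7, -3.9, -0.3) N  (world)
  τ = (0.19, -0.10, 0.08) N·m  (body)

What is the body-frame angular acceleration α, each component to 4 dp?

ω×(Iω) gyroscopic = (-0.0032, 0.0056, -0.0224)
(τ − ω×Iω)/I = (1.9320, -0.5867, 0.7314)

α = (1.9320, -0.5867, 0.7314)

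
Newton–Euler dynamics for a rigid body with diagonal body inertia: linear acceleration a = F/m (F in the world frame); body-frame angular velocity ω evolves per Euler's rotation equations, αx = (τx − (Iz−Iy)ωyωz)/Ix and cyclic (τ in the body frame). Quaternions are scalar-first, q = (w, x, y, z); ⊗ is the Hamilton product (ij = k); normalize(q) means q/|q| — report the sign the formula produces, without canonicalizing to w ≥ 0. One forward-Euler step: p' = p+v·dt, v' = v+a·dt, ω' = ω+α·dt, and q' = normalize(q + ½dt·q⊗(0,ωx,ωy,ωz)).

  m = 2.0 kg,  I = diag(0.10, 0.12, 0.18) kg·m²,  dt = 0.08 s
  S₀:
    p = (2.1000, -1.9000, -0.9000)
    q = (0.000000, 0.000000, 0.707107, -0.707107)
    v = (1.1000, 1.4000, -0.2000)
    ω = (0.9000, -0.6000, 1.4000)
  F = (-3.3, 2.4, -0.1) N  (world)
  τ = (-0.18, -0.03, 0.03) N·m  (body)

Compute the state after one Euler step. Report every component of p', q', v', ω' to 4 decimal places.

p' = (2.1880, -1.7880, -0.9160)
q' = (0.0564, 0.0226, 0.6800, -0.7307)
v' = (0.9680, 1.4960, -0.2040)
ω' = (0.7963, -0.5528, 1.4181)

ω×(Iω) gyroscopic = (-0.0504, -0.1008, -0.0108)
angular accel α = (-1.2960, 0.5900, 0.2267)
ω + α·dt = (0.7963, -0.5528, 1.4181)
2q̇ = q⊗(0,ω) = (1.4142140, 0.5656856, -0.6363963, -0.6363963)
q + ½dt·q⊗(0,ω), renormalized = (0.0564, 0.0226, 0.6800, -0.7307)
linear accel F/m = (-1.6500, 1.2000, -0.0500)
p + v·dt = (2.1880, -1.7880, -0.9160)
new velocity v' = (0.9680, 1.4960, -0.2040)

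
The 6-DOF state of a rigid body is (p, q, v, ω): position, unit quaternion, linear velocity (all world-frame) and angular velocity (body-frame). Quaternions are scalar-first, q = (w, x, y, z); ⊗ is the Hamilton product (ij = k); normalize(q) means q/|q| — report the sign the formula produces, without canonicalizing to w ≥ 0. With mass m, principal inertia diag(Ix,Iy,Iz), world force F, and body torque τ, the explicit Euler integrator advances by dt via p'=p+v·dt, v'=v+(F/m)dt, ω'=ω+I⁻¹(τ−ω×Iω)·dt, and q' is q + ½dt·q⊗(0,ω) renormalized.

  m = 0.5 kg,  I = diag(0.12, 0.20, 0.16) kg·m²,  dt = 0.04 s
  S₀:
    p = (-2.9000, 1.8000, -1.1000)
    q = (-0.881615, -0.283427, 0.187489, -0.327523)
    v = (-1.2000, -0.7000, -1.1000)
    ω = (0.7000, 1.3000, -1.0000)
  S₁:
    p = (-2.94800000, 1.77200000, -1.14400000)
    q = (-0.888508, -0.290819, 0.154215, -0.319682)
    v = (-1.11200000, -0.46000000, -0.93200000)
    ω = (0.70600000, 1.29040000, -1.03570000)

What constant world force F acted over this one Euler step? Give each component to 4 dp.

F = (1.1000, 3.0000, 2.1000)

velocity change Δv = (0.08800000, 0.24000000, 0.16800000)
m·(v₁−v₀)/dt = (1.1000, 3.0000, 2.1000)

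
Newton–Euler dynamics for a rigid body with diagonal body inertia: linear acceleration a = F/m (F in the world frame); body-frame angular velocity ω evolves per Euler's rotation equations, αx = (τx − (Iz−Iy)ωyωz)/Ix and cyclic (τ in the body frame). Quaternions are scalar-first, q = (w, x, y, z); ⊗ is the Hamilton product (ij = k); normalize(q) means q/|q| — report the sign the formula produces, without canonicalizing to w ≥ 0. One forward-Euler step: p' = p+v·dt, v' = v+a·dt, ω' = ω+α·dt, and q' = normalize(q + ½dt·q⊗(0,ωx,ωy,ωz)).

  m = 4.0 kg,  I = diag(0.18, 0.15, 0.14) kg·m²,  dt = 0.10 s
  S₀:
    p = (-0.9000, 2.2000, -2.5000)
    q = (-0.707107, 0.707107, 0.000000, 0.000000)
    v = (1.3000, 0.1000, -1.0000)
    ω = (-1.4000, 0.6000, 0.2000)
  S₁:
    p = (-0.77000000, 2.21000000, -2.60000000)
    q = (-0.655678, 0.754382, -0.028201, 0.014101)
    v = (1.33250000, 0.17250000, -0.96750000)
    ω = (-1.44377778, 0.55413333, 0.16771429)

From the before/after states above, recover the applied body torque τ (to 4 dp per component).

Δω = ω₁−ω₀ = (-0.04377778, -0.04586667, -0.03228571)
applied torque τ = (-0.0800, -0.0800, -0.0200)

τ = (-0.0800, -0.0800, -0.0200)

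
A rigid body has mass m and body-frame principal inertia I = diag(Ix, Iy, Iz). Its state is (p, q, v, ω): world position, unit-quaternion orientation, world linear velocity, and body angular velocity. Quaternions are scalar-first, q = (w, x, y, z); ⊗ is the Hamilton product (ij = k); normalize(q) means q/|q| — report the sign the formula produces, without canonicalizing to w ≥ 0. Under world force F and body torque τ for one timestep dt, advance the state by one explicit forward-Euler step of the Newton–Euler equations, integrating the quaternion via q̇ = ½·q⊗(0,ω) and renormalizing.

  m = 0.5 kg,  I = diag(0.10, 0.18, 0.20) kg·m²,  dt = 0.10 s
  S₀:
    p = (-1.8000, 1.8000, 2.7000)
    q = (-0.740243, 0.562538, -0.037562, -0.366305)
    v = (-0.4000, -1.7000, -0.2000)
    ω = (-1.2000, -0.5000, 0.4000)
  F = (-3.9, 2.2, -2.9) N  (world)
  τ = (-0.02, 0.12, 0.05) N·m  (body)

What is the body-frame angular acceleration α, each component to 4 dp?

precession coupling ω×(Iω) = (-0.0040, 0.0480, 0.0480)
α = I⁻¹(τ − ω×Iω) = (-0.1600, 0.4000, 0.0100)

α = (-0.1600, 0.4000, 0.0100)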